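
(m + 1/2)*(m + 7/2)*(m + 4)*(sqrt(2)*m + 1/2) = sqrt(2)*m^4 + m^3/2 + 8*sqrt(2)*m^3 + 4*m^2 + 71*sqrt(2)*m^2/4 + 71*m/8 + 7*sqrt(2)*m + 7/2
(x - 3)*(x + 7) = x^2 + 4*x - 21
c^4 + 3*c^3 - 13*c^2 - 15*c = c*(c - 3)*(c + 1)*(c + 5)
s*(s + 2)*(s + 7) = s^3 + 9*s^2 + 14*s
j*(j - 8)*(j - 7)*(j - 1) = j^4 - 16*j^3 + 71*j^2 - 56*j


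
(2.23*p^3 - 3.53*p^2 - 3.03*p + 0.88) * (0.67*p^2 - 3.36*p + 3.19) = 1.4941*p^5 - 9.8579*p^4 + 16.9444*p^3 - 0.4903*p^2 - 12.6225*p + 2.8072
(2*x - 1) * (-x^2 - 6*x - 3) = -2*x^3 - 11*x^2 + 3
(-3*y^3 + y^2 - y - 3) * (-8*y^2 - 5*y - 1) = 24*y^5 + 7*y^4 + 6*y^3 + 28*y^2 + 16*y + 3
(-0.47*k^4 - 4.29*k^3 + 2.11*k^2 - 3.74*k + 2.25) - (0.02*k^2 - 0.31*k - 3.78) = -0.47*k^4 - 4.29*k^3 + 2.09*k^2 - 3.43*k + 6.03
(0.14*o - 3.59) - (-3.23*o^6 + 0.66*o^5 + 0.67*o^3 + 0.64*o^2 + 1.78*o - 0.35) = 3.23*o^6 - 0.66*o^5 - 0.67*o^3 - 0.64*o^2 - 1.64*o - 3.24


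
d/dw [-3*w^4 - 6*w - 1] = -12*w^3 - 6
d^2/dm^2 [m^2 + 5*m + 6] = 2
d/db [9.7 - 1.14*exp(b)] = -1.14*exp(b)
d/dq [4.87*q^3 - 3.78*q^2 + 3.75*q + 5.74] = 14.61*q^2 - 7.56*q + 3.75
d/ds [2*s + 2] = 2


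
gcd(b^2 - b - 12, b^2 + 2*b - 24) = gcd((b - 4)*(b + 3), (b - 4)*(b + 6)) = b - 4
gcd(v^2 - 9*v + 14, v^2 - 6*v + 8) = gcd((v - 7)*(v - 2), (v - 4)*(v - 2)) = v - 2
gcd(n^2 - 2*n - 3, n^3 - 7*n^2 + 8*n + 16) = n + 1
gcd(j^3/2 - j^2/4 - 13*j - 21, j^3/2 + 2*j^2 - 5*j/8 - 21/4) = j^2 + 11*j/2 + 7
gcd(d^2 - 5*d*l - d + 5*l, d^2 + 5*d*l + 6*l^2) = 1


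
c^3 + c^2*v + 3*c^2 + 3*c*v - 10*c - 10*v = (c - 2)*(c + 5)*(c + v)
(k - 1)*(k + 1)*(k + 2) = k^3 + 2*k^2 - k - 2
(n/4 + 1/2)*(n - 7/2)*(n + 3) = n^3/4 + 3*n^2/8 - 23*n/8 - 21/4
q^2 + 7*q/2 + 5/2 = (q + 1)*(q + 5/2)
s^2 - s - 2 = (s - 2)*(s + 1)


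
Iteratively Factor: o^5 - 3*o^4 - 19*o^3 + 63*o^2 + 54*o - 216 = (o + 4)*(o^4 - 7*o^3 + 9*o^2 + 27*o - 54) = (o - 3)*(o + 4)*(o^3 - 4*o^2 - 3*o + 18) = (o - 3)^2*(o + 4)*(o^2 - o - 6) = (o - 3)^2*(o + 2)*(o + 4)*(o - 3)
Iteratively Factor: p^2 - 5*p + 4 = (p - 4)*(p - 1)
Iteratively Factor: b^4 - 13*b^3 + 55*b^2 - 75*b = (b - 3)*(b^3 - 10*b^2 + 25*b) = b*(b - 3)*(b^2 - 10*b + 25) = b*(b - 5)*(b - 3)*(b - 5)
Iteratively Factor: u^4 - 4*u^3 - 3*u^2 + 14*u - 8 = (u - 1)*(u^3 - 3*u^2 - 6*u + 8) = (u - 1)*(u + 2)*(u^2 - 5*u + 4) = (u - 1)^2*(u + 2)*(u - 4)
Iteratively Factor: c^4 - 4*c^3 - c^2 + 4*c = (c + 1)*(c^3 - 5*c^2 + 4*c) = (c - 4)*(c + 1)*(c^2 - c) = c*(c - 4)*(c + 1)*(c - 1)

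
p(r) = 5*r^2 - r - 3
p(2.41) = 23.63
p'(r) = 10*r - 1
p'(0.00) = -1.00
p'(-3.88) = -39.80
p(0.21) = -2.99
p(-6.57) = 219.39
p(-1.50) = 9.75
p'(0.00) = -1.00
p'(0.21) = 1.10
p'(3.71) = 36.10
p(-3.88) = 76.15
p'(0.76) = 6.60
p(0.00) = -3.00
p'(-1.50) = -16.00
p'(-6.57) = -66.70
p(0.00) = -3.00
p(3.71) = 62.11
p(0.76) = -0.87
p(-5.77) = 169.23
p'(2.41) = 23.10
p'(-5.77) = -58.70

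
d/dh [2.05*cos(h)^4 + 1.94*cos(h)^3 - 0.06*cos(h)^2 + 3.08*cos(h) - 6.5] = -4.535*sin(h) - 1.99*sin(2*h) - 1.455*sin(3*h) - 1.025*sin(4*h)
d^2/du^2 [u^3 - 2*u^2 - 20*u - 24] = 6*u - 4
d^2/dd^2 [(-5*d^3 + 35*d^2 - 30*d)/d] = -10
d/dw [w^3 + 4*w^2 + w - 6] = 3*w^2 + 8*w + 1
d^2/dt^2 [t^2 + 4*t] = 2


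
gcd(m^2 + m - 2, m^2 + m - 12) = 1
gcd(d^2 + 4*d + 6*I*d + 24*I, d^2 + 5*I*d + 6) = d + 6*I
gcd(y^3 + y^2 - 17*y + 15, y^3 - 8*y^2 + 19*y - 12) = y^2 - 4*y + 3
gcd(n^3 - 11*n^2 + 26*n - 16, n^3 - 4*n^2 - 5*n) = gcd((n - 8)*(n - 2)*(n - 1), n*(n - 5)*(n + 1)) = 1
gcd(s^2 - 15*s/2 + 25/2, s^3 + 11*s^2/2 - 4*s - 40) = s - 5/2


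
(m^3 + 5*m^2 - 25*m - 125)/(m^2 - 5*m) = m + 10 + 25/m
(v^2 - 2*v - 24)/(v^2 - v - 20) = (v - 6)/(v - 5)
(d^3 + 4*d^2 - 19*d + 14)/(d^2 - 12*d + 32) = (d^3 + 4*d^2 - 19*d + 14)/(d^2 - 12*d + 32)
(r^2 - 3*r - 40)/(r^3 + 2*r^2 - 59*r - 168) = (r + 5)/(r^2 + 10*r + 21)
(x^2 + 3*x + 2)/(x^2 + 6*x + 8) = (x + 1)/(x + 4)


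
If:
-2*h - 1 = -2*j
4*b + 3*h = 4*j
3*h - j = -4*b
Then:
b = 3/8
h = -1/2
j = 0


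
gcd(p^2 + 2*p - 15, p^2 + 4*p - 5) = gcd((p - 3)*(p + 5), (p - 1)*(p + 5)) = p + 5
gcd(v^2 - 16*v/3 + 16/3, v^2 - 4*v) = v - 4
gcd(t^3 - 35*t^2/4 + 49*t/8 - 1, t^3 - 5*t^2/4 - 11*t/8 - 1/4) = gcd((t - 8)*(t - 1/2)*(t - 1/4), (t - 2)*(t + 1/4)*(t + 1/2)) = 1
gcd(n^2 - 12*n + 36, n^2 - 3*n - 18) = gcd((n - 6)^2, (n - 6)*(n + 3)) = n - 6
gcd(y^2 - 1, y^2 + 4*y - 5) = y - 1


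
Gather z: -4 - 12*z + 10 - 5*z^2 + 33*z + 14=-5*z^2 + 21*z + 20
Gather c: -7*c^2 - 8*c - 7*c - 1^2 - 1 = -7*c^2 - 15*c - 2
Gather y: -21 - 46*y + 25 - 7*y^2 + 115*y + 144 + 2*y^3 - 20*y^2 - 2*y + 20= 2*y^3 - 27*y^2 + 67*y + 168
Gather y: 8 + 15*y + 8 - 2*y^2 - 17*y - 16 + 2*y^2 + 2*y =0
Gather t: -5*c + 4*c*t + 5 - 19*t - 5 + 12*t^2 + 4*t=-5*c + 12*t^2 + t*(4*c - 15)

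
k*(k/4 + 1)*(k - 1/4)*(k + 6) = k^4/4 + 39*k^3/16 + 43*k^2/8 - 3*k/2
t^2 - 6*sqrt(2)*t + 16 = (t - 4*sqrt(2))*(t - 2*sqrt(2))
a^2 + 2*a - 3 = (a - 1)*(a + 3)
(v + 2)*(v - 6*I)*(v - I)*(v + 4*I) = v^4 + 2*v^3 - 3*I*v^3 + 22*v^2 - 6*I*v^2 + 44*v - 24*I*v - 48*I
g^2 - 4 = (g - 2)*(g + 2)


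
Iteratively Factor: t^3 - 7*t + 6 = (t - 2)*(t^2 + 2*t - 3) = (t - 2)*(t - 1)*(t + 3)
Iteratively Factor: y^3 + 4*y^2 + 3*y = (y + 1)*(y^2 + 3*y) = (y + 1)*(y + 3)*(y)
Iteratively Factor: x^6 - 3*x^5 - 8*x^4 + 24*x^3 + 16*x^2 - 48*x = (x)*(x^5 - 3*x^4 - 8*x^3 + 24*x^2 + 16*x - 48) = x*(x + 2)*(x^4 - 5*x^3 + 2*x^2 + 20*x - 24) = x*(x + 2)^2*(x^3 - 7*x^2 + 16*x - 12) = x*(x - 2)*(x + 2)^2*(x^2 - 5*x + 6) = x*(x - 3)*(x - 2)*(x + 2)^2*(x - 2)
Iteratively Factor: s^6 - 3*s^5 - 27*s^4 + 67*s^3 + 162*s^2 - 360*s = (s + 4)*(s^5 - 7*s^4 + s^3 + 63*s^2 - 90*s) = (s - 5)*(s + 4)*(s^4 - 2*s^3 - 9*s^2 + 18*s) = (s - 5)*(s + 3)*(s + 4)*(s^3 - 5*s^2 + 6*s) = (s - 5)*(s - 2)*(s + 3)*(s + 4)*(s^2 - 3*s) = s*(s - 5)*(s - 2)*(s + 3)*(s + 4)*(s - 3)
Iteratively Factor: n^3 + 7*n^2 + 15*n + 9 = (n + 3)*(n^2 + 4*n + 3) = (n + 3)^2*(n + 1)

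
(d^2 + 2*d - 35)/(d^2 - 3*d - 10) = (d + 7)/(d + 2)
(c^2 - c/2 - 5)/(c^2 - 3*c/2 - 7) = (2*c - 5)/(2*c - 7)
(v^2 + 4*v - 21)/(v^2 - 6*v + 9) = (v + 7)/(v - 3)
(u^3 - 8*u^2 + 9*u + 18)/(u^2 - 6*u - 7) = (u^2 - 9*u + 18)/(u - 7)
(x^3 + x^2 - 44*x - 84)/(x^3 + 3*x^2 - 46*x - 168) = (x + 2)/(x + 4)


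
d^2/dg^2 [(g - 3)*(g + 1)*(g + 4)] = 6*g + 4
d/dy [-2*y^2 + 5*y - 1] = 5 - 4*y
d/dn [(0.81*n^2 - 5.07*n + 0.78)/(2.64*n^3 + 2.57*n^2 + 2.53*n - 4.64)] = (-2.1384*n^4 + 26.7696*n^3 + 8.9016*n^2 - 11.526*n + 21.5514)/(6.9696*n^6 + 13.5696*n^5 + 19.9633*n^4 - 11.495*n^3 - 17.4487*n^2 - 23.4784*n + 21.5296)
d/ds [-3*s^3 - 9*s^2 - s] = -9*s^2 - 18*s - 1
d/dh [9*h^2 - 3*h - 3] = 18*h - 3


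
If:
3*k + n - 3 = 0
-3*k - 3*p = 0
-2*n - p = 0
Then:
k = 6/7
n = 3/7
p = -6/7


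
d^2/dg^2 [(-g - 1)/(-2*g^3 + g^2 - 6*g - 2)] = 2*(4*(g + 1)*(3*g^2 - g + 3)^2 + (-6*g^2 + 2*g - (g + 1)*(6*g - 1) - 6)*(2*g^3 - g^2 + 6*g + 2))/(2*g^3 - g^2 + 6*g + 2)^3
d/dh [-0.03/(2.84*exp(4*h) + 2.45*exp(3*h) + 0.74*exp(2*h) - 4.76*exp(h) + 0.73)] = (0.3408*exp(3*h) + 0.2205*exp(2*h) + 0.0444*exp(h) - 0.1428)*exp(h)/(2.84*exp(4*h) + 2.45*exp(3*h) + 0.74*exp(2*h) - 4.76*exp(h) + 0.73)^2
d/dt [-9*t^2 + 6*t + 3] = 6 - 18*t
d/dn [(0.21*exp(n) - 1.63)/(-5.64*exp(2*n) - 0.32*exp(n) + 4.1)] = (1.1844*exp(2*n) - 18.3864*exp(n) + 0.3394)*exp(n)/(31.8096*exp(4*n) + 3.6096*exp(3*n) - 46.1456*exp(2*n) - 2.624*exp(n) + 16.81)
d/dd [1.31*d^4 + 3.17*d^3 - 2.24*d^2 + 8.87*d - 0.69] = 5.24*d^3 + 9.51*d^2 - 4.48*d + 8.87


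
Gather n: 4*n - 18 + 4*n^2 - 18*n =4*n^2 - 14*n - 18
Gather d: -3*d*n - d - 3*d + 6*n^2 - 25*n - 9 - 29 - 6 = d*(-3*n - 4) + 6*n^2 - 25*n - 44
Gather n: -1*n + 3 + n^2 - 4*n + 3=n^2 - 5*n + 6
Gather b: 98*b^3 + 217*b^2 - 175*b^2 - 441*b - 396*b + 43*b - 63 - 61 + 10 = 98*b^3 + 42*b^2 - 794*b - 114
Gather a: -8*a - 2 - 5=-8*a - 7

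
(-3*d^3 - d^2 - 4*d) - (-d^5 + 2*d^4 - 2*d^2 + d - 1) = d^5 - 2*d^4 - 3*d^3 + d^2 - 5*d + 1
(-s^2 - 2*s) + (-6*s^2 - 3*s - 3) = -7*s^2 - 5*s - 3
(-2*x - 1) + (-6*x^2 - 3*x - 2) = -6*x^2 - 5*x - 3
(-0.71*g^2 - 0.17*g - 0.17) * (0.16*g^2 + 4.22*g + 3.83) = -0.1136*g^4 - 3.0234*g^3 - 3.4639*g^2 - 1.3685*g - 0.6511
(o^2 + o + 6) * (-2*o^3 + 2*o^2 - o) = -2*o^5 - 11*o^3 + 11*o^2 - 6*o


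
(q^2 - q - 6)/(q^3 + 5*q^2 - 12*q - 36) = 1/(q + 6)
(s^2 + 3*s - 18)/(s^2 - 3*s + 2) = (s^2 + 3*s - 18)/(s^2 - 3*s + 2)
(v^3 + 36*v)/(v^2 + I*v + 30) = v*(v - 6*I)/(v - 5*I)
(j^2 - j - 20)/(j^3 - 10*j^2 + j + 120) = (j + 4)/(j^2 - 5*j - 24)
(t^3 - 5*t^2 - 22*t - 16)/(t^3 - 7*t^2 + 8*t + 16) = (t^2 - 6*t - 16)/(t^2 - 8*t + 16)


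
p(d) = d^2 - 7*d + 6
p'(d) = 2*d - 7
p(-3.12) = 37.57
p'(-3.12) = -13.24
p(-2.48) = 29.51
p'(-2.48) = -11.96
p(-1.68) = 20.58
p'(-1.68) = -10.36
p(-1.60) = 19.76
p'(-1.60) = -10.20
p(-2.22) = 26.47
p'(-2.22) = -11.44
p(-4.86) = 63.64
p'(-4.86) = -16.72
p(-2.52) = 29.99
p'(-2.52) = -12.04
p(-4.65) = 60.17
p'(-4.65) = -16.30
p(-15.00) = 336.00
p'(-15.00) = -37.00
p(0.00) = 6.00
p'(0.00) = -7.00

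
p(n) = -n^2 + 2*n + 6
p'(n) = 2 - 2*n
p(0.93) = 7.00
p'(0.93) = 0.14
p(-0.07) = 5.86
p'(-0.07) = 2.14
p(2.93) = 3.28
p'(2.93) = -3.86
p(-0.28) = 5.36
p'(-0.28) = 2.56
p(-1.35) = 1.48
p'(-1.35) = 4.70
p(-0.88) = 3.47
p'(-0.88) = 3.76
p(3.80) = -0.84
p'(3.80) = -5.60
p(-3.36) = -12.01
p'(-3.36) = 8.72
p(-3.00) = -9.00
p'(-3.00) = 8.00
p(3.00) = 3.00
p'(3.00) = -4.00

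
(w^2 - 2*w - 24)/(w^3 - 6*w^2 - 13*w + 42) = (w^2 - 2*w - 24)/(w^3 - 6*w^2 - 13*w + 42)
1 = 1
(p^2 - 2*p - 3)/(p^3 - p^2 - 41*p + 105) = (p + 1)/(p^2 + 2*p - 35)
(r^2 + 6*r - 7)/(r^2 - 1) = (r + 7)/(r + 1)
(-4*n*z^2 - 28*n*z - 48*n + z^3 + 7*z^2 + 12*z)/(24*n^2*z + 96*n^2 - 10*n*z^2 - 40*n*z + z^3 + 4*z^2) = (z + 3)/(-6*n + z)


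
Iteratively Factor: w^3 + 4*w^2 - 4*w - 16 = (w - 2)*(w^2 + 6*w + 8) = (w - 2)*(w + 2)*(w + 4)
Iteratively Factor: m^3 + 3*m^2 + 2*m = (m + 1)*(m^2 + 2*m) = m*(m + 1)*(m + 2)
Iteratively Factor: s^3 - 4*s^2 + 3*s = (s - 3)*(s^2 - s) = s*(s - 3)*(s - 1)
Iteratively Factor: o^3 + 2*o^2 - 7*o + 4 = (o - 1)*(o^2 + 3*o - 4) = (o - 1)*(o + 4)*(o - 1)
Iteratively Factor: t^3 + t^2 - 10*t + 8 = (t + 4)*(t^2 - 3*t + 2) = (t - 1)*(t + 4)*(t - 2)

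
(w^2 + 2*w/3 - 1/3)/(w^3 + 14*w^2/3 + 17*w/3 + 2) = (3*w - 1)/(3*w^2 + 11*w + 6)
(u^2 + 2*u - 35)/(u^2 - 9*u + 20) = (u + 7)/(u - 4)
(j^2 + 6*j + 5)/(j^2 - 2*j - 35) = (j + 1)/(j - 7)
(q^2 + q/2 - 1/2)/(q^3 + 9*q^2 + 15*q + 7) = (q - 1/2)/(q^2 + 8*q + 7)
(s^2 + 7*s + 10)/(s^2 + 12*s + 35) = (s + 2)/(s + 7)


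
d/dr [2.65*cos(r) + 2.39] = -2.65*sin(r)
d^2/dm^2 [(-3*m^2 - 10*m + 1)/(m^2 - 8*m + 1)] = 4*(-17*m^3 + 6*m^2 + 3*m - 10)/(m^6 - 24*m^5 + 195*m^4 - 560*m^3 + 195*m^2 - 24*m + 1)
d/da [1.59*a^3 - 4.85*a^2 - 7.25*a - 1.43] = 4.77*a^2 - 9.7*a - 7.25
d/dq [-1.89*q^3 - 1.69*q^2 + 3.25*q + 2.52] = -5.67*q^2 - 3.38*q + 3.25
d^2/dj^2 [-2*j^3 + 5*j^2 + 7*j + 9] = 10 - 12*j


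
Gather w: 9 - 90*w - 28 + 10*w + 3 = -80*w - 16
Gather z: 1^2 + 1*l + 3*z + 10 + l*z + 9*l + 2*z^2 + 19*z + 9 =10*l + 2*z^2 + z*(l + 22) + 20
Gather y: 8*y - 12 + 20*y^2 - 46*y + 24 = 20*y^2 - 38*y + 12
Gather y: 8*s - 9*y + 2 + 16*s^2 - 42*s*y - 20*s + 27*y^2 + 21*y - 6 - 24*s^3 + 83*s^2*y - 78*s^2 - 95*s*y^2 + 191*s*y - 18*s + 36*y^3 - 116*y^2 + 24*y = -24*s^3 - 62*s^2 - 30*s + 36*y^3 + y^2*(-95*s - 89) + y*(83*s^2 + 149*s + 36) - 4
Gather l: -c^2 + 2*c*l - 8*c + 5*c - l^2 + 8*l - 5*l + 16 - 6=-c^2 - 3*c - l^2 + l*(2*c + 3) + 10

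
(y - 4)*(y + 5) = y^2 + y - 20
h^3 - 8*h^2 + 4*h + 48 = (h - 6)*(h - 4)*(h + 2)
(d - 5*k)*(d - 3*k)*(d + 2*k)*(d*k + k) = d^4*k - 6*d^3*k^2 + d^3*k - d^2*k^3 - 6*d^2*k^2 + 30*d*k^4 - d*k^3 + 30*k^4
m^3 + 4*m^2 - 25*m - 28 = (m - 4)*(m + 1)*(m + 7)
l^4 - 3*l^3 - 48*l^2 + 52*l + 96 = (l - 8)*(l - 2)*(l + 1)*(l + 6)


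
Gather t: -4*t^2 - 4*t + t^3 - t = t^3 - 4*t^2 - 5*t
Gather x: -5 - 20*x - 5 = -20*x - 10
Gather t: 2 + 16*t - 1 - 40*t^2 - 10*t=-40*t^2 + 6*t + 1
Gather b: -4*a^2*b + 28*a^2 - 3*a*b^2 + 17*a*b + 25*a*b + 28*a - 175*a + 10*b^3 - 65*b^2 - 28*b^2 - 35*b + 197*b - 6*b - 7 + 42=28*a^2 - 147*a + 10*b^3 + b^2*(-3*a - 93) + b*(-4*a^2 + 42*a + 156) + 35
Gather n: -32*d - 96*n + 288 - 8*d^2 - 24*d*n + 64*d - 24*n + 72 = -8*d^2 + 32*d + n*(-24*d - 120) + 360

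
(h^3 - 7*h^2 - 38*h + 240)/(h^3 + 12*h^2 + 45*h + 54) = (h^2 - 13*h + 40)/(h^2 + 6*h + 9)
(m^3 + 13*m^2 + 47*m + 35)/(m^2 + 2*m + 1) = (m^2 + 12*m + 35)/(m + 1)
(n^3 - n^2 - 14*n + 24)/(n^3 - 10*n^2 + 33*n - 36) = (n^2 + 2*n - 8)/(n^2 - 7*n + 12)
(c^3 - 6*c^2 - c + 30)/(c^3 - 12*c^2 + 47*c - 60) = (c + 2)/(c - 4)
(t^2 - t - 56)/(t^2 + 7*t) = (t - 8)/t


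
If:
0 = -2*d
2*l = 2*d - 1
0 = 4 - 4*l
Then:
No Solution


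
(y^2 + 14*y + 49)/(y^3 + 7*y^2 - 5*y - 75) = (y^2 + 14*y + 49)/(y^3 + 7*y^2 - 5*y - 75)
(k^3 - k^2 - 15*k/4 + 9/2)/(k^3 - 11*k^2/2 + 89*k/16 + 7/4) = 4*(4*k^3 - 4*k^2 - 15*k + 18)/(16*k^3 - 88*k^2 + 89*k + 28)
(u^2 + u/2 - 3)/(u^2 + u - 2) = (u - 3/2)/(u - 1)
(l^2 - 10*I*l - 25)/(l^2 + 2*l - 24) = (l^2 - 10*I*l - 25)/(l^2 + 2*l - 24)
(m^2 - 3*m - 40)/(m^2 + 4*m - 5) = (m - 8)/(m - 1)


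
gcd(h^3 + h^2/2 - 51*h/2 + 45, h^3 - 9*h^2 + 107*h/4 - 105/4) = h^2 - 11*h/2 + 15/2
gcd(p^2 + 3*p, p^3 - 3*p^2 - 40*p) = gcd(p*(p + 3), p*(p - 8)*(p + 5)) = p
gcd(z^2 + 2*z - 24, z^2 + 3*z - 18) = z + 6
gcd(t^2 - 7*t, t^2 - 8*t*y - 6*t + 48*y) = 1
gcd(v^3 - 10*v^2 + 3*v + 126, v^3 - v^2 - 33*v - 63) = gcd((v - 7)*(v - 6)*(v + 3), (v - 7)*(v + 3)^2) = v^2 - 4*v - 21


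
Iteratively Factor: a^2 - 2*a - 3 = (a + 1)*(a - 3)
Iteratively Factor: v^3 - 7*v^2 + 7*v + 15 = (v - 5)*(v^2 - 2*v - 3) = (v - 5)*(v + 1)*(v - 3)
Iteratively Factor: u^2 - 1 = (u - 1)*(u + 1)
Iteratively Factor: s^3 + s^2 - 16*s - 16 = (s + 4)*(s^2 - 3*s - 4) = (s - 4)*(s + 4)*(s + 1)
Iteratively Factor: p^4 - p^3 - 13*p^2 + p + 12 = (p + 1)*(p^3 - 2*p^2 - 11*p + 12) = (p - 4)*(p + 1)*(p^2 + 2*p - 3) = (p - 4)*(p - 1)*(p + 1)*(p + 3)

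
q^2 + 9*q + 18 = (q + 3)*(q + 6)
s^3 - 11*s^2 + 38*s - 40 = (s - 5)*(s - 4)*(s - 2)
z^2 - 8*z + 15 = (z - 5)*(z - 3)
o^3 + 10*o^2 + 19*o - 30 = (o - 1)*(o + 5)*(o + 6)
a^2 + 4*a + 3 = (a + 1)*(a + 3)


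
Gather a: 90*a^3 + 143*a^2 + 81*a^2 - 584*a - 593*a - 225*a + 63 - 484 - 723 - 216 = 90*a^3 + 224*a^2 - 1402*a - 1360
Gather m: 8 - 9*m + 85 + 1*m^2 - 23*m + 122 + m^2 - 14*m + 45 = 2*m^2 - 46*m + 260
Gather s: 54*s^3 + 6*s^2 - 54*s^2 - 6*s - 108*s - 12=54*s^3 - 48*s^2 - 114*s - 12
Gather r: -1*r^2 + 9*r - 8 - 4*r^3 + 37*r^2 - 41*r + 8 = -4*r^3 + 36*r^2 - 32*r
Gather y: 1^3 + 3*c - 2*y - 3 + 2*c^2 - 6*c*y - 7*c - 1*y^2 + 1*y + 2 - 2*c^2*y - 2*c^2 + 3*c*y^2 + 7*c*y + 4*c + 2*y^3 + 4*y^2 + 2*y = 2*y^3 + y^2*(3*c + 3) + y*(-2*c^2 + c + 1)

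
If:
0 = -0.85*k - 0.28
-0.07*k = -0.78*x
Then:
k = -0.33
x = -0.03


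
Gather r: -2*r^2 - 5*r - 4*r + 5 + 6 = -2*r^2 - 9*r + 11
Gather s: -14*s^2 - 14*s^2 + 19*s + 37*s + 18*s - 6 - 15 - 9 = -28*s^2 + 74*s - 30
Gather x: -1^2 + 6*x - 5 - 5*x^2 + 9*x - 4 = -5*x^2 + 15*x - 10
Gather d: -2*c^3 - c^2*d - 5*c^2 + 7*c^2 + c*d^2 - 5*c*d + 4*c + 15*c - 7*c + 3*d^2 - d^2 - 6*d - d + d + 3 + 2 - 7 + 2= -2*c^3 + 2*c^2 + 12*c + d^2*(c + 2) + d*(-c^2 - 5*c - 6)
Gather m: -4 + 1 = -3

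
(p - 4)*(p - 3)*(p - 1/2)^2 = p^4 - 8*p^3 + 77*p^2/4 - 55*p/4 + 3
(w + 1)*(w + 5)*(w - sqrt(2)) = w^3 - sqrt(2)*w^2 + 6*w^2 - 6*sqrt(2)*w + 5*w - 5*sqrt(2)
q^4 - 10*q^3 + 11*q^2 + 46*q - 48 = (q - 8)*(q - 3)*(q - 1)*(q + 2)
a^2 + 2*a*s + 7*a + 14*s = (a + 7)*(a + 2*s)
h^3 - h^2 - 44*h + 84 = (h - 6)*(h - 2)*(h + 7)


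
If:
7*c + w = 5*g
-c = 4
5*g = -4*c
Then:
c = -4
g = 16/5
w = 44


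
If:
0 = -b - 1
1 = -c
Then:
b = -1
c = -1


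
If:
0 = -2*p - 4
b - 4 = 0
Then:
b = 4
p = -2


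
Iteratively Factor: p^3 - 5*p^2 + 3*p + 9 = (p - 3)*(p^2 - 2*p - 3) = (p - 3)*(p + 1)*(p - 3)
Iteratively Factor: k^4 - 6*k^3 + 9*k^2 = (k - 3)*(k^3 - 3*k^2) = k*(k - 3)*(k^2 - 3*k) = k^2*(k - 3)*(k - 3)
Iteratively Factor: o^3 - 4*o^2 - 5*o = (o + 1)*(o^2 - 5*o) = o*(o + 1)*(o - 5)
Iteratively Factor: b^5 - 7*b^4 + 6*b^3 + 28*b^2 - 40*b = (b - 2)*(b^4 - 5*b^3 - 4*b^2 + 20*b) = b*(b - 2)*(b^3 - 5*b^2 - 4*b + 20) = b*(b - 2)*(b + 2)*(b^2 - 7*b + 10) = b*(b - 2)^2*(b + 2)*(b - 5)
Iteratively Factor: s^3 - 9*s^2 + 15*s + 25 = (s - 5)*(s^2 - 4*s - 5) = (s - 5)^2*(s + 1)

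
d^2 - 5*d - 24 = (d - 8)*(d + 3)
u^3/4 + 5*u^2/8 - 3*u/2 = u*(u/4 + 1)*(u - 3/2)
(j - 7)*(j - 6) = j^2 - 13*j + 42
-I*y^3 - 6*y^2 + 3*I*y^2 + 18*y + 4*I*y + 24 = (y - 4)*(y - 6*I)*(-I*y - I)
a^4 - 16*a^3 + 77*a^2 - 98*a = a*(a - 7)^2*(a - 2)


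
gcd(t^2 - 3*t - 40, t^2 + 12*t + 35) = t + 5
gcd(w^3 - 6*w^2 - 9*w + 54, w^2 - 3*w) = w - 3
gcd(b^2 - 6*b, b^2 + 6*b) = b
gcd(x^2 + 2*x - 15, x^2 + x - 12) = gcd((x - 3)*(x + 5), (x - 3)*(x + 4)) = x - 3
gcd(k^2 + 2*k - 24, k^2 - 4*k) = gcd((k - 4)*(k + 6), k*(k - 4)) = k - 4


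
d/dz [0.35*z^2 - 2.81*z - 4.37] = 0.7*z - 2.81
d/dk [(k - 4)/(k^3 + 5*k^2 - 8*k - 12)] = (k^3 + 5*k^2 - 8*k - (k - 4)*(3*k^2 + 10*k - 8) - 12)/(k^3 + 5*k^2 - 8*k - 12)^2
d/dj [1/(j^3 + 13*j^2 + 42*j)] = (-3*j^2 - 26*j - 42)/(j^2*(j^2 + 13*j + 42)^2)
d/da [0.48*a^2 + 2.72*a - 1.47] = 0.96*a + 2.72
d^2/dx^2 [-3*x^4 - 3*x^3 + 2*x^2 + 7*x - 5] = -36*x^2 - 18*x + 4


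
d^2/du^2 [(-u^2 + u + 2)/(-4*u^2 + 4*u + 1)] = 14*(-12*u^2 + 12*u - 5)/(64*u^6 - 192*u^5 + 144*u^4 + 32*u^3 - 36*u^2 - 12*u - 1)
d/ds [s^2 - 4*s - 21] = 2*s - 4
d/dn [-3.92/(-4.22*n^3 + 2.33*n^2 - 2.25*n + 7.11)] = (-49.6272*n^2 + 18.2672*n - 8.82)/(4.22*n^3 - 2.33*n^2 + 2.25*n - 7.11)^2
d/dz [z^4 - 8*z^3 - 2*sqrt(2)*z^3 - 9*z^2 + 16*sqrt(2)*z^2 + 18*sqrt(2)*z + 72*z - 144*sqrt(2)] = 4*z^3 - 24*z^2 - 6*sqrt(2)*z^2 - 18*z + 32*sqrt(2)*z + 18*sqrt(2) + 72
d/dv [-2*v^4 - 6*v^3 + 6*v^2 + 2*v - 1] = -8*v^3 - 18*v^2 + 12*v + 2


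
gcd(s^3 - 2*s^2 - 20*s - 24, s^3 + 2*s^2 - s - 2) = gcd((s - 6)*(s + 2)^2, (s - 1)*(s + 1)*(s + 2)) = s + 2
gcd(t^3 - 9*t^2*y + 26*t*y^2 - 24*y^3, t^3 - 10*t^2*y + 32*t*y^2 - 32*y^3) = t^2 - 6*t*y + 8*y^2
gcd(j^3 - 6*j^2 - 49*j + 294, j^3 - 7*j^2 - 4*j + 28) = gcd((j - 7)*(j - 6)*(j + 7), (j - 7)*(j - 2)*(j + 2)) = j - 7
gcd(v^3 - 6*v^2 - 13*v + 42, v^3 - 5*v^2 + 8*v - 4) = v - 2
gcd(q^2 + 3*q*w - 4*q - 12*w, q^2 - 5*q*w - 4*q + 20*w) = q - 4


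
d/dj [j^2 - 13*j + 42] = 2*j - 13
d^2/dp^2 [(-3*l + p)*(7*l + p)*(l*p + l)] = 2*l*(4*l + 3*p + 1)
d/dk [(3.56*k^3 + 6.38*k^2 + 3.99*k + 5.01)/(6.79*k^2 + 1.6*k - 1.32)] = (24.1724*k^4 + 11.392*k^3 - 30.9817*k^2 - 84.879*k - 13.2828)/(46.1041*k^4 + 21.728*k^3 - 15.3656*k^2 - 4.224*k + 1.7424)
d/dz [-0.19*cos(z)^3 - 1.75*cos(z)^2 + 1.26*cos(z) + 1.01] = (0.57*cos(z)^2 + 3.5*cos(z) - 1.26)*sin(z)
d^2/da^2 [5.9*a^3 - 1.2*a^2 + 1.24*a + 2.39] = 35.4*a - 2.4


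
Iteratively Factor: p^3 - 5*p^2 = (p)*(p^2 - 5*p) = p*(p - 5)*(p)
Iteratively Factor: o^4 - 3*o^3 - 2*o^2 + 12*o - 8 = (o - 2)*(o^3 - o^2 - 4*o + 4) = (o - 2)*(o - 1)*(o^2 - 4) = (o - 2)*(o - 1)*(o + 2)*(o - 2)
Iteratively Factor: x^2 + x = (x)*(x + 1)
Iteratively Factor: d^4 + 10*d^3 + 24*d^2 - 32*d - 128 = (d - 2)*(d^3 + 12*d^2 + 48*d + 64) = (d - 2)*(d + 4)*(d^2 + 8*d + 16) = (d - 2)*(d + 4)^2*(d + 4)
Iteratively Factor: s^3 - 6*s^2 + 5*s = (s - 1)*(s^2 - 5*s) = (s - 5)*(s - 1)*(s)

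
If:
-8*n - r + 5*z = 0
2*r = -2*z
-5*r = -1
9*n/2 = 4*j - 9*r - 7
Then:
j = 65/32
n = -3/20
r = 1/5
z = -1/5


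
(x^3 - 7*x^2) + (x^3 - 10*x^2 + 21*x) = 2*x^3 - 17*x^2 + 21*x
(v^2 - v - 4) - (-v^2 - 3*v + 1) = 2*v^2 + 2*v - 5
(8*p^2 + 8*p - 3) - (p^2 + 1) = 7*p^2 + 8*p - 4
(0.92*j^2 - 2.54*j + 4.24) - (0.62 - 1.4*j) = 0.92*j^2 - 1.14*j + 3.62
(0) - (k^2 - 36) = 36 - k^2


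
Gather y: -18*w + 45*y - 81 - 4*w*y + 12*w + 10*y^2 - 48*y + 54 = -6*w + 10*y^2 + y*(-4*w - 3) - 27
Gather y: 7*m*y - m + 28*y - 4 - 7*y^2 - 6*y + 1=-m - 7*y^2 + y*(7*m + 22) - 3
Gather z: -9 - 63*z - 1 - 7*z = -70*z - 10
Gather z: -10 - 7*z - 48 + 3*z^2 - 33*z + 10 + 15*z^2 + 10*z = 18*z^2 - 30*z - 48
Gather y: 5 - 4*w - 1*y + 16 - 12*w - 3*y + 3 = -16*w - 4*y + 24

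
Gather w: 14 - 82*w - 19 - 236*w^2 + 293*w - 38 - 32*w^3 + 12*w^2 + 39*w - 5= -32*w^3 - 224*w^2 + 250*w - 48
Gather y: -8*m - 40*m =-48*m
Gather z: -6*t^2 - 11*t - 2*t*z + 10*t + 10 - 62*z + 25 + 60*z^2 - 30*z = -6*t^2 - t + 60*z^2 + z*(-2*t - 92) + 35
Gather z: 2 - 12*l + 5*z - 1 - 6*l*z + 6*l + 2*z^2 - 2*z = -6*l + 2*z^2 + z*(3 - 6*l) + 1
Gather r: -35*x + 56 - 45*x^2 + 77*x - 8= -45*x^2 + 42*x + 48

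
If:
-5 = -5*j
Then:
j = 1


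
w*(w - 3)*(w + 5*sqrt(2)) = w^3 - 3*w^2 + 5*sqrt(2)*w^2 - 15*sqrt(2)*w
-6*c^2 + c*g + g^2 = (-2*c + g)*(3*c + g)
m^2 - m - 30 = (m - 6)*(m + 5)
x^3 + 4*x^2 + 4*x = x*(x + 2)^2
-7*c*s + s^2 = s*(-7*c + s)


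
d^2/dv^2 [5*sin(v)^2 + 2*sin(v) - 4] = -2*sin(v) + 10*cos(2*v)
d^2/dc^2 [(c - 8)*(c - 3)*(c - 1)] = 6*c - 24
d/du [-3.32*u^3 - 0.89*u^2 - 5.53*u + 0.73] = -9.96*u^2 - 1.78*u - 5.53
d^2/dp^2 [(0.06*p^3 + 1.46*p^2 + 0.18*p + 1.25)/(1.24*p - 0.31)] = (0.184512*p^3 - 0.138383999999997*p^2 + 0.0345959999999998*p + 4.262996)/(1.906624*p^3 - 1.429968*p^2 + 0.357492*p - 0.029791)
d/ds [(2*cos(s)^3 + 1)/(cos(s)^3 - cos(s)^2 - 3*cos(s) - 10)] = (-(3*sin(s)^2 + 2*cos(s))*(2*cos(s)^3 + 1) + 6*(-cos(s)^3 + cos(s)^2 + 3*cos(s) + 10)*cos(s)^2)*sin(s)/(-cos(s)^3 + cos(s)^2 + 3*cos(s) + 10)^2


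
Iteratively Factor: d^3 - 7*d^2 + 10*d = (d - 5)*(d^2 - 2*d) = (d - 5)*(d - 2)*(d)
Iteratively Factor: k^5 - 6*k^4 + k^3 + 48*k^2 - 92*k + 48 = (k - 2)*(k^4 - 4*k^3 - 7*k^2 + 34*k - 24) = (k - 4)*(k - 2)*(k^3 - 7*k + 6) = (k - 4)*(k - 2)*(k + 3)*(k^2 - 3*k + 2) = (k - 4)*(k - 2)^2*(k + 3)*(k - 1)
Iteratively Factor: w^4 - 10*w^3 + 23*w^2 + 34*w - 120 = (w - 3)*(w^3 - 7*w^2 + 2*w + 40) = (w - 4)*(w - 3)*(w^2 - 3*w - 10) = (w - 4)*(w - 3)*(w + 2)*(w - 5)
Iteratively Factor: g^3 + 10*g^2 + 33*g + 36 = (g + 3)*(g^2 + 7*g + 12) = (g + 3)^2*(g + 4)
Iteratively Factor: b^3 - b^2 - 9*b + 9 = (b - 3)*(b^2 + 2*b - 3) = (b - 3)*(b + 3)*(b - 1)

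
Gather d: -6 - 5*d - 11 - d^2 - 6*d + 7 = -d^2 - 11*d - 10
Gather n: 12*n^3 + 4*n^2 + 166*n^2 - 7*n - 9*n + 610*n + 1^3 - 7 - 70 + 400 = 12*n^3 + 170*n^2 + 594*n + 324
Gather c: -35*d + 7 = 7 - 35*d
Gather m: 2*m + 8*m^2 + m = 8*m^2 + 3*m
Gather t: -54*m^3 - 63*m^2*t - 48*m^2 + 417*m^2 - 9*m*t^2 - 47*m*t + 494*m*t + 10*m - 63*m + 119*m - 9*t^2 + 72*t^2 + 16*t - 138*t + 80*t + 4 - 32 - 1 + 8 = -54*m^3 + 369*m^2 + 66*m + t^2*(63 - 9*m) + t*(-63*m^2 + 447*m - 42) - 21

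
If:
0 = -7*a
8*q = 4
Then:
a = 0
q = 1/2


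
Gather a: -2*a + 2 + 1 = 3 - 2*a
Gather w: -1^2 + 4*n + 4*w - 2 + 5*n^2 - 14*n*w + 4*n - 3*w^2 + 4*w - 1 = 5*n^2 + 8*n - 3*w^2 + w*(8 - 14*n) - 4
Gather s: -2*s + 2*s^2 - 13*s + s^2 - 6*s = 3*s^2 - 21*s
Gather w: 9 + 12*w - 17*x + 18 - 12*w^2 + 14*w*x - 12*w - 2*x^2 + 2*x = -12*w^2 + 14*w*x - 2*x^2 - 15*x + 27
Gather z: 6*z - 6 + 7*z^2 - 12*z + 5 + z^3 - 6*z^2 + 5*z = z^3 + z^2 - z - 1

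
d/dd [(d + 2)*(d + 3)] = 2*d + 5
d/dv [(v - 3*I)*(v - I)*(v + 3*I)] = 3*v^2 - 2*I*v + 9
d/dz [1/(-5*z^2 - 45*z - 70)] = (2*z + 9)/(5*(z^2 + 9*z + 14)^2)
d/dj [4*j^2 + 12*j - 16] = 8*j + 12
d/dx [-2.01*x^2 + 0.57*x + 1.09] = 0.57 - 4.02*x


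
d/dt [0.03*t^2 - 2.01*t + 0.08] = 0.06*t - 2.01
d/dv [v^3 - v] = 3*v^2 - 1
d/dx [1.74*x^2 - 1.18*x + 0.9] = 3.48*x - 1.18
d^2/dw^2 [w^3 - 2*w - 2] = 6*w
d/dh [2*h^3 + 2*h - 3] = 6*h^2 + 2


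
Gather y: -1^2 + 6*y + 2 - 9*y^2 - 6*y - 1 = -9*y^2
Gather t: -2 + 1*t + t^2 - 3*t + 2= t^2 - 2*t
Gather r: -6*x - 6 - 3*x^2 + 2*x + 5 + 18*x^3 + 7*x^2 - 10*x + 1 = 18*x^3 + 4*x^2 - 14*x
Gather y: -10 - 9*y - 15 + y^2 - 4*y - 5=y^2 - 13*y - 30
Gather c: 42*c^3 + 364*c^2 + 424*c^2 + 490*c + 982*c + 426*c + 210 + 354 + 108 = 42*c^3 + 788*c^2 + 1898*c + 672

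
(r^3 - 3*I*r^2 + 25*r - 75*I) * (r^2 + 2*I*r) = r^5 - I*r^4 + 31*r^3 - 25*I*r^2 + 150*r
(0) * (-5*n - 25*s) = 0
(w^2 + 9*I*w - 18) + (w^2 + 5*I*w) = 2*w^2 + 14*I*w - 18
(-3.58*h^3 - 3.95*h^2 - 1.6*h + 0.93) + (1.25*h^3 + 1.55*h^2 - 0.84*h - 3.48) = -2.33*h^3 - 2.4*h^2 - 2.44*h - 2.55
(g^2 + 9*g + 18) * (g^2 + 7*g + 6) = g^4 + 16*g^3 + 87*g^2 + 180*g + 108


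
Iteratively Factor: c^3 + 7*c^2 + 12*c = (c)*(c^2 + 7*c + 12) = c*(c + 4)*(c + 3)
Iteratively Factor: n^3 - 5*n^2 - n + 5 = (n + 1)*(n^2 - 6*n + 5) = (n - 1)*(n + 1)*(n - 5)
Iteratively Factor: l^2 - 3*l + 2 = (l - 1)*(l - 2)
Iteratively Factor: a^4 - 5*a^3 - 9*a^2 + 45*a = (a)*(a^3 - 5*a^2 - 9*a + 45) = a*(a + 3)*(a^2 - 8*a + 15) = a*(a - 3)*(a + 3)*(a - 5)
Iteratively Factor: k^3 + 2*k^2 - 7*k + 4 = (k - 1)*(k^2 + 3*k - 4) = (k - 1)*(k + 4)*(k - 1)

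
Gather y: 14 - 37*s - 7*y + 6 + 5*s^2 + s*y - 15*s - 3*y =5*s^2 - 52*s + y*(s - 10) + 20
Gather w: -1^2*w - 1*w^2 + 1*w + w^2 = 0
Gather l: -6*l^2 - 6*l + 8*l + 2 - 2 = -6*l^2 + 2*l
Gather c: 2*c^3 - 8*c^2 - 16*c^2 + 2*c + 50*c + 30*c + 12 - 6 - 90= 2*c^3 - 24*c^2 + 82*c - 84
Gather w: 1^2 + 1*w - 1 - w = 0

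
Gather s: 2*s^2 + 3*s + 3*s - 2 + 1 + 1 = 2*s^2 + 6*s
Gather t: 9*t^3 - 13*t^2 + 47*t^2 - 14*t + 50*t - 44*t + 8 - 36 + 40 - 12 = 9*t^3 + 34*t^2 - 8*t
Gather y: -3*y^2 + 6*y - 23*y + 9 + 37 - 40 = -3*y^2 - 17*y + 6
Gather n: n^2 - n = n^2 - n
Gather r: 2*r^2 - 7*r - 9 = 2*r^2 - 7*r - 9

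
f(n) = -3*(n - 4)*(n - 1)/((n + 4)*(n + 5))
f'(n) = 3*(n - 4)*(n - 1)/((n + 4)*(n + 5)^2) + 3*(n - 4)*(n - 1)/((n + 4)^2*(n + 5)) - 3*(n - 4)/((n + 4)*(n + 5)) - 3*(n - 1)/((n + 4)*(n + 5))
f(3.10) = 0.10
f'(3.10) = -0.09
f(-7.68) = -30.84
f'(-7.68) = -13.69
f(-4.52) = 565.27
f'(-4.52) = -259.34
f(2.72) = 0.13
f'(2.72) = -0.06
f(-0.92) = -2.26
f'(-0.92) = 2.92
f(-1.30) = -3.66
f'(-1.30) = 4.63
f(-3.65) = -225.86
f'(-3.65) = 890.70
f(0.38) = -0.29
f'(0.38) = 0.66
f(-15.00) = -8.29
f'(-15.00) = -0.63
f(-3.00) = -42.00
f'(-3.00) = 79.50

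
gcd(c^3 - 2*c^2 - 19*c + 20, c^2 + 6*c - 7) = c - 1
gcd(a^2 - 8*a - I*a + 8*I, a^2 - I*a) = a - I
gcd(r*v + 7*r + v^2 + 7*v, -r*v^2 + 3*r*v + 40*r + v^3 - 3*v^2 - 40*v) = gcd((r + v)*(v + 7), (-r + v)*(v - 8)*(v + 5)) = 1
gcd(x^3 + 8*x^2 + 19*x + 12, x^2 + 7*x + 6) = x + 1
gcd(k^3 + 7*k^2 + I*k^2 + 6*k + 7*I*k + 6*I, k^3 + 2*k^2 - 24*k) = k + 6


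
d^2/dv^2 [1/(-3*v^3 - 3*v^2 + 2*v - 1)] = 2*(3*(3*v + 1)*(3*v^3 + 3*v^2 - 2*v + 1) - (9*v^2 + 6*v - 2)^2)/(3*v^3 + 3*v^2 - 2*v + 1)^3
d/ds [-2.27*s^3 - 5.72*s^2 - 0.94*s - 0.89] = -6.81*s^2 - 11.44*s - 0.94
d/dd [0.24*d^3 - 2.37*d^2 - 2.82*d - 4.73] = 0.72*d^2 - 4.74*d - 2.82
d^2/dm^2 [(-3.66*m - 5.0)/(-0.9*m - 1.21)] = (8.88178419700125e-16*m + 0.128520000000002)/(0.9*m + 1.21)^3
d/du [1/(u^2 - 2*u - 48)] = 2*(1 - u)/(-u^2 + 2*u + 48)^2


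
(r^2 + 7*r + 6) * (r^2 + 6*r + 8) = r^4 + 13*r^3 + 56*r^2 + 92*r + 48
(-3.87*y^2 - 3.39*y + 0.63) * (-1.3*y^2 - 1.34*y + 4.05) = 5.031*y^4 + 9.5928*y^3 - 11.9499*y^2 - 14.5737*y + 2.5515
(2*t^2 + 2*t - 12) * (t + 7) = 2*t^3 + 16*t^2 + 2*t - 84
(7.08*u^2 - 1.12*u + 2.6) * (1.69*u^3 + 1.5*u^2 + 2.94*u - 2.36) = 11.9652*u^5 + 8.7272*u^4 + 23.5292*u^3 - 16.1016*u^2 + 10.2872*u - 6.136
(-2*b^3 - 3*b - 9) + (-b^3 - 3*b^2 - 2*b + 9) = -3*b^3 - 3*b^2 - 5*b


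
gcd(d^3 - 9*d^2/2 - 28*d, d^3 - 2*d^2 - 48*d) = d^2 - 8*d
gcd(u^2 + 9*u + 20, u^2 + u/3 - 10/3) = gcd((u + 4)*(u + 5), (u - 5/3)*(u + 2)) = 1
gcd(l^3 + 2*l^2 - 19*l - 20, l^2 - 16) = l - 4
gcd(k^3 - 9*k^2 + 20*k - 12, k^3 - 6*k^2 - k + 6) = k^2 - 7*k + 6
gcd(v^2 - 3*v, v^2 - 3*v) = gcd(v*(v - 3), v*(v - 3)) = v^2 - 3*v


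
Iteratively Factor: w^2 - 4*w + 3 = (w - 1)*(w - 3)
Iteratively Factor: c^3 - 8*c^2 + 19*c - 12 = (c - 1)*(c^2 - 7*c + 12) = (c - 4)*(c - 1)*(c - 3)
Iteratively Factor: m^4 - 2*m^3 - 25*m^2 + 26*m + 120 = (m - 3)*(m^3 + m^2 - 22*m - 40) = (m - 3)*(m + 2)*(m^2 - m - 20) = (m - 3)*(m + 2)*(m + 4)*(m - 5)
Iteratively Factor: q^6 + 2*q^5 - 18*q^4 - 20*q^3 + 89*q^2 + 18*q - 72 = (q - 3)*(q^5 + 5*q^4 - 3*q^3 - 29*q^2 + 2*q + 24) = (q - 3)*(q + 3)*(q^4 + 2*q^3 - 9*q^2 - 2*q + 8) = (q - 3)*(q - 1)*(q + 3)*(q^3 + 3*q^2 - 6*q - 8) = (q - 3)*(q - 2)*(q - 1)*(q + 3)*(q^2 + 5*q + 4) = (q - 3)*(q - 2)*(q - 1)*(q + 1)*(q + 3)*(q + 4)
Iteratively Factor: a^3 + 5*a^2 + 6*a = (a + 2)*(a^2 + 3*a) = (a + 2)*(a + 3)*(a)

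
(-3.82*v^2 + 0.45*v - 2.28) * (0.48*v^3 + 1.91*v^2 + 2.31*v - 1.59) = -1.8336*v^5 - 7.0802*v^4 - 9.0591*v^3 + 2.7585*v^2 - 5.9823*v + 3.6252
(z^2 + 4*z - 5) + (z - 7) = z^2 + 5*z - 12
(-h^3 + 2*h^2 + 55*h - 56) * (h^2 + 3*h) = -h^5 - h^4 + 61*h^3 + 109*h^2 - 168*h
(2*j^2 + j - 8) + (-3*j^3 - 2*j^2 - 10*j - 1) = -3*j^3 - 9*j - 9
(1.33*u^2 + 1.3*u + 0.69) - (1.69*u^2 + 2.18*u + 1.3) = -0.36*u^2 - 0.88*u - 0.61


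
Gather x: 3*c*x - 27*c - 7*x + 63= -27*c + x*(3*c - 7) + 63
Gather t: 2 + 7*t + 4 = 7*t + 6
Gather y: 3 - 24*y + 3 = 6 - 24*y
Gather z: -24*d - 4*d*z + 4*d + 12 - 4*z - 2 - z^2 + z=-20*d - z^2 + z*(-4*d - 3) + 10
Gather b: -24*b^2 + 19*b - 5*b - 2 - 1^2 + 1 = -24*b^2 + 14*b - 2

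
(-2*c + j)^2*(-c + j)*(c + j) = -4*c^4 + 4*c^3*j + 3*c^2*j^2 - 4*c*j^3 + j^4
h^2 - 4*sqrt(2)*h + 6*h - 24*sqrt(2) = (h + 6)*(h - 4*sqrt(2))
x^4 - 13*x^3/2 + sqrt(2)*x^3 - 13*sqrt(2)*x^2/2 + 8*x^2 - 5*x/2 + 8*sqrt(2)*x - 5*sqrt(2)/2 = (x - 5)*(x - 1)*(x - 1/2)*(x + sqrt(2))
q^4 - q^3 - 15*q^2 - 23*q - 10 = (q - 5)*(q + 1)^2*(q + 2)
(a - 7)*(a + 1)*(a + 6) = a^3 - 43*a - 42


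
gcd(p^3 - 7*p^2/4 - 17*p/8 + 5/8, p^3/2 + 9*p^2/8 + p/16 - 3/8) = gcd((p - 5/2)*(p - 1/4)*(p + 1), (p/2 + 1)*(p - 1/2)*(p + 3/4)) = 1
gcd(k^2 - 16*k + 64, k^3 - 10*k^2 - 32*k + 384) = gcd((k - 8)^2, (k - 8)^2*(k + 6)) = k^2 - 16*k + 64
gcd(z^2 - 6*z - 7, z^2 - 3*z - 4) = z + 1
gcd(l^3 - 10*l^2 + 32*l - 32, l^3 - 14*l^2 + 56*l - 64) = l^2 - 6*l + 8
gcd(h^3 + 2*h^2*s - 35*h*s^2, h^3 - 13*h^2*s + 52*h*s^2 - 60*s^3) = -h + 5*s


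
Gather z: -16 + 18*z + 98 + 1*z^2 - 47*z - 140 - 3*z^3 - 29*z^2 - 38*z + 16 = -3*z^3 - 28*z^2 - 67*z - 42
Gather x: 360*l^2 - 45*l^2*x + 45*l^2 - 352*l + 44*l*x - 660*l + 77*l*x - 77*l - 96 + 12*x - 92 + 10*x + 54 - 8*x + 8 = 405*l^2 - 1089*l + x*(-45*l^2 + 121*l + 14) - 126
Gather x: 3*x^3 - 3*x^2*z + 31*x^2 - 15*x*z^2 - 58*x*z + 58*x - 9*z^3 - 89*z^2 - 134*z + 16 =3*x^3 + x^2*(31 - 3*z) + x*(-15*z^2 - 58*z + 58) - 9*z^3 - 89*z^2 - 134*z + 16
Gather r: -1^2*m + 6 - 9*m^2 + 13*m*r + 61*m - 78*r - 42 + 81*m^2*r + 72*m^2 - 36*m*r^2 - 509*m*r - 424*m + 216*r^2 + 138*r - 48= 63*m^2 - 364*m + r^2*(216 - 36*m) + r*(81*m^2 - 496*m + 60) - 84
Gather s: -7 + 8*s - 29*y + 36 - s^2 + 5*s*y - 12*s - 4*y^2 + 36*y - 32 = -s^2 + s*(5*y - 4) - 4*y^2 + 7*y - 3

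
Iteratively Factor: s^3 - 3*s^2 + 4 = (s + 1)*(s^2 - 4*s + 4) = (s - 2)*(s + 1)*(s - 2)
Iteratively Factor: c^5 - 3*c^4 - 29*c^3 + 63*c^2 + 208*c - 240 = (c - 4)*(c^4 + c^3 - 25*c^2 - 37*c + 60) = (c - 5)*(c - 4)*(c^3 + 6*c^2 + 5*c - 12) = (c - 5)*(c - 4)*(c + 3)*(c^2 + 3*c - 4) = (c - 5)*(c - 4)*(c - 1)*(c + 3)*(c + 4)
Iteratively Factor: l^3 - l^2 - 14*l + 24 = (l - 3)*(l^2 + 2*l - 8) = (l - 3)*(l + 4)*(l - 2)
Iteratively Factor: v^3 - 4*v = (v)*(v^2 - 4) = v*(v + 2)*(v - 2)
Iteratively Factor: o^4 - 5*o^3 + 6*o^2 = (o - 3)*(o^3 - 2*o^2) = (o - 3)*(o - 2)*(o^2) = o*(o - 3)*(o - 2)*(o)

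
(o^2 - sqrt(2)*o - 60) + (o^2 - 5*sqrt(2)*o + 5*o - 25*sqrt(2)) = 2*o^2 - 6*sqrt(2)*o + 5*o - 60 - 25*sqrt(2)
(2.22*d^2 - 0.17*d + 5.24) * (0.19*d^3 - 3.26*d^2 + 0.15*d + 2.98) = 0.4218*d^5 - 7.2695*d^4 + 1.8828*d^3 - 10.4923*d^2 + 0.2794*d + 15.6152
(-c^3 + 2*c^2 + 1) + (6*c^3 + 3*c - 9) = 5*c^3 + 2*c^2 + 3*c - 8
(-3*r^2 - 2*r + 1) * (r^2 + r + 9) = -3*r^4 - 5*r^3 - 28*r^2 - 17*r + 9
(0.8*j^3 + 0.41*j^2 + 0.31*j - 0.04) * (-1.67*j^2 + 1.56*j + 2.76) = -1.336*j^5 + 0.5633*j^4 + 2.3299*j^3 + 1.682*j^2 + 0.7932*j - 0.1104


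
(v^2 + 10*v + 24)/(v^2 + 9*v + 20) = (v + 6)/(v + 5)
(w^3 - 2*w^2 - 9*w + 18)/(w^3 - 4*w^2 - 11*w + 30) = (w - 3)/(w - 5)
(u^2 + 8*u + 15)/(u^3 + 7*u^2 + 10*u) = (u + 3)/(u*(u + 2))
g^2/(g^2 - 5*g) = g/(g - 5)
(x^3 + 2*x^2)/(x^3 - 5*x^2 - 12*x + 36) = x^2*(x + 2)/(x^3 - 5*x^2 - 12*x + 36)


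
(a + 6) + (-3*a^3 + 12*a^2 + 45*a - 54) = -3*a^3 + 12*a^2 + 46*a - 48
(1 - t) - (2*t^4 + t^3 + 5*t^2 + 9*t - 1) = -2*t^4 - t^3 - 5*t^2 - 10*t + 2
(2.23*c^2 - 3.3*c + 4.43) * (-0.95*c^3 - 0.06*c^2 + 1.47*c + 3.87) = -2.1185*c^5 + 3.0012*c^4 - 0.7324*c^3 + 3.5133*c^2 - 6.2589*c + 17.1441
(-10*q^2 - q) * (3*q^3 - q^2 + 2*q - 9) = -30*q^5 + 7*q^4 - 19*q^3 + 88*q^2 + 9*q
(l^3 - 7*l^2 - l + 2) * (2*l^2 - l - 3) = 2*l^5 - 15*l^4 + 2*l^3 + 26*l^2 + l - 6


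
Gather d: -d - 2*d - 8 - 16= -3*d - 24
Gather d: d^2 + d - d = d^2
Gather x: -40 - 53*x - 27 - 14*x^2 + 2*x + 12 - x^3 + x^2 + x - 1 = -x^3 - 13*x^2 - 50*x - 56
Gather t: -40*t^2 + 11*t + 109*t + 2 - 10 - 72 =-40*t^2 + 120*t - 80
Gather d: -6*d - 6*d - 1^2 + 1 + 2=2 - 12*d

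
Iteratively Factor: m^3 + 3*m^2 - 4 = (m + 2)*(m^2 + m - 2) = (m - 1)*(m + 2)*(m + 2)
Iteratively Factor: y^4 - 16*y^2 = (y)*(y^3 - 16*y) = y^2*(y^2 - 16) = y^2*(y + 4)*(y - 4)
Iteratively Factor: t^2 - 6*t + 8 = (t - 2)*(t - 4)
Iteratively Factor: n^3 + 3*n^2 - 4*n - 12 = (n + 2)*(n^2 + n - 6) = (n - 2)*(n + 2)*(n + 3)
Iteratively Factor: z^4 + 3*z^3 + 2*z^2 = (z)*(z^3 + 3*z^2 + 2*z) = z*(z + 1)*(z^2 + 2*z) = z*(z + 1)*(z + 2)*(z)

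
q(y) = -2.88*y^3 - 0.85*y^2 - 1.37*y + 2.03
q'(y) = -8.64*y^2 - 1.7*y - 1.37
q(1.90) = -23.40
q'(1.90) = -35.79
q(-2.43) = 41.66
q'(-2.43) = -48.26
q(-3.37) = 107.22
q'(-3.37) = -93.76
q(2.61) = -58.54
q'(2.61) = -64.66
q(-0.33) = 2.49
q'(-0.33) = -1.75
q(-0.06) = 2.11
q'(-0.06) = -1.30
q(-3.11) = 84.70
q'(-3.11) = -79.65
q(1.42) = -9.88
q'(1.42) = -21.21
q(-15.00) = 9551.33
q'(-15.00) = -1919.87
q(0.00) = 2.03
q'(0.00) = -1.37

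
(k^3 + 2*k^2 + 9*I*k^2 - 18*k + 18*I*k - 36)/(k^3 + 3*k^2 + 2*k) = (k^2 + 9*I*k - 18)/(k*(k + 1))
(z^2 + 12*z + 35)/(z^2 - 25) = (z + 7)/(z - 5)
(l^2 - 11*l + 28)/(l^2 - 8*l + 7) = (l - 4)/(l - 1)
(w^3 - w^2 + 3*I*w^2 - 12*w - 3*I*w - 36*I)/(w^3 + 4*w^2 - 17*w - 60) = (w + 3*I)/(w + 5)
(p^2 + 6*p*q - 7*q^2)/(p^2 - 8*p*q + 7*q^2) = (p + 7*q)/(p - 7*q)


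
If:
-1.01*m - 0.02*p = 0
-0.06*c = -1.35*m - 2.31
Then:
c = 38.5 - 0.445544554455446*p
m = -0.0198019801980198*p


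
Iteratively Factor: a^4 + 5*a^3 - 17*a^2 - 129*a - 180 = (a + 3)*(a^3 + 2*a^2 - 23*a - 60) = (a - 5)*(a + 3)*(a^2 + 7*a + 12) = (a - 5)*(a + 3)^2*(a + 4)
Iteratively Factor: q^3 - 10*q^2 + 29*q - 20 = (q - 4)*(q^2 - 6*q + 5) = (q - 5)*(q - 4)*(q - 1)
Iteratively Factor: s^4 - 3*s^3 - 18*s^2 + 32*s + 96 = (s + 2)*(s^3 - 5*s^2 - 8*s + 48) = (s + 2)*(s + 3)*(s^2 - 8*s + 16) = (s - 4)*(s + 2)*(s + 3)*(s - 4)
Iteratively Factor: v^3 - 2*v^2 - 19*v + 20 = (v - 5)*(v^2 + 3*v - 4) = (v - 5)*(v + 4)*(v - 1)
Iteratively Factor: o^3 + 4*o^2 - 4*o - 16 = (o + 2)*(o^2 + 2*o - 8) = (o + 2)*(o + 4)*(o - 2)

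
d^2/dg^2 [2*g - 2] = 0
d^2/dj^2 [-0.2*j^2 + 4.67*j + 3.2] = -0.400000000000000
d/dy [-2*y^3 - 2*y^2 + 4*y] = -6*y^2 - 4*y + 4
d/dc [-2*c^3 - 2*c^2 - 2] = 2*c*(-3*c - 2)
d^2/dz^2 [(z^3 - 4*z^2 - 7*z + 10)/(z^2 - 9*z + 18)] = 40*(z^3 - 12*z^2 + 54*z - 90)/(z^6 - 27*z^5 + 297*z^4 - 1701*z^3 + 5346*z^2 - 8748*z + 5832)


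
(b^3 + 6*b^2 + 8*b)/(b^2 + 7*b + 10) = b*(b + 4)/(b + 5)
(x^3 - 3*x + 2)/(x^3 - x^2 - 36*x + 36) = (x^2 + x - 2)/(x^2 - 36)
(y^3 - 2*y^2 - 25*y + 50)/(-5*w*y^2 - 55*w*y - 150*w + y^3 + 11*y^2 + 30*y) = (y^2 - 7*y + 10)/(-5*w*y - 30*w + y^2 + 6*y)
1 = 1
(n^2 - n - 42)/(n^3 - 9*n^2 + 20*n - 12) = (n^2 - n - 42)/(n^3 - 9*n^2 + 20*n - 12)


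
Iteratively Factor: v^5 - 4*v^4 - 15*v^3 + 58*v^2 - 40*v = (v + 4)*(v^4 - 8*v^3 + 17*v^2 - 10*v) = v*(v + 4)*(v^3 - 8*v^2 + 17*v - 10) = v*(v - 1)*(v + 4)*(v^2 - 7*v + 10) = v*(v - 2)*(v - 1)*(v + 4)*(v - 5)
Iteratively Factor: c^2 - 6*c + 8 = (c - 4)*(c - 2)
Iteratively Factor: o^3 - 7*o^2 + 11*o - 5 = (o - 5)*(o^2 - 2*o + 1) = (o - 5)*(o - 1)*(o - 1)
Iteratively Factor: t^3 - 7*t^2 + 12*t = (t)*(t^2 - 7*t + 12) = t*(t - 4)*(t - 3)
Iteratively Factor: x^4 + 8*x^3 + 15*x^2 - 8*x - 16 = (x + 1)*(x^3 + 7*x^2 + 8*x - 16) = (x - 1)*(x + 1)*(x^2 + 8*x + 16) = (x - 1)*(x + 1)*(x + 4)*(x + 4)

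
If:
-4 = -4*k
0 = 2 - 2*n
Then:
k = 1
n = 1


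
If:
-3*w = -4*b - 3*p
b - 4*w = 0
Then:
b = 4*w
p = -13*w/3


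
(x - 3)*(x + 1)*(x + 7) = x^3 + 5*x^2 - 17*x - 21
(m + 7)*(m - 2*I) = m^2 + 7*m - 2*I*m - 14*I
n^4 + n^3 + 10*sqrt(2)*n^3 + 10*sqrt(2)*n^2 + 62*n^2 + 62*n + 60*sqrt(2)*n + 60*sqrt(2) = (n + 1)*(n + 2*sqrt(2))*(n + 3*sqrt(2))*(n + 5*sqrt(2))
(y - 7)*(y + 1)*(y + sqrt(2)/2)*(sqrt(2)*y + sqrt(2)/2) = sqrt(2)*y^4 - 11*sqrt(2)*y^3/2 + y^3 - 10*sqrt(2)*y^2 - 11*y^2/2 - 10*y - 7*sqrt(2)*y/2 - 7/2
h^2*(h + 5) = h^3 + 5*h^2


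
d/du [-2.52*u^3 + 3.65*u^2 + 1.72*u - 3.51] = -7.56*u^2 + 7.3*u + 1.72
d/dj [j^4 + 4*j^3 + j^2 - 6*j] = 4*j^3 + 12*j^2 + 2*j - 6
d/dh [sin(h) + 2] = cos(h)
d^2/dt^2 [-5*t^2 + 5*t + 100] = -10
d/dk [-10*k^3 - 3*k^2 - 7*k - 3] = -30*k^2 - 6*k - 7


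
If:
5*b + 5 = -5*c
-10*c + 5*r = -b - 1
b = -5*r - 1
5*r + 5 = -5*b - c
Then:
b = -1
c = 0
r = 0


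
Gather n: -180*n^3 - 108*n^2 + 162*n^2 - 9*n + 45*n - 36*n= -180*n^3 + 54*n^2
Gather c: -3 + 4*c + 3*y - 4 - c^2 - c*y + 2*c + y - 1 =-c^2 + c*(6 - y) + 4*y - 8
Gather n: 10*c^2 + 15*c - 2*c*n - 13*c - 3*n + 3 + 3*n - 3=10*c^2 - 2*c*n + 2*c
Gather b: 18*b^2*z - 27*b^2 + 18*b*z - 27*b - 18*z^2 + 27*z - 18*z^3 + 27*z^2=b^2*(18*z - 27) + b*(18*z - 27) - 18*z^3 + 9*z^2 + 27*z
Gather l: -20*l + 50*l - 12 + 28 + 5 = 30*l + 21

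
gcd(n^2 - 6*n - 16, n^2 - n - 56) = n - 8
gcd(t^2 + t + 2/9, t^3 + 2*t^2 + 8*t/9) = t + 2/3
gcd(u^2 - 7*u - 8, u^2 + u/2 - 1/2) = u + 1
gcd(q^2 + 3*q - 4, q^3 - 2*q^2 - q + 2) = q - 1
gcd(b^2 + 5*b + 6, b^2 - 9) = b + 3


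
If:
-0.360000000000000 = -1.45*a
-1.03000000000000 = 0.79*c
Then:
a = 0.25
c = -1.30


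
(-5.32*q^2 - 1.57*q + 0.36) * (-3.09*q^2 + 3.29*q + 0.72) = 16.4388*q^4 - 12.6515*q^3 - 10.1081*q^2 + 0.0539999999999998*q + 0.2592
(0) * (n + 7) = 0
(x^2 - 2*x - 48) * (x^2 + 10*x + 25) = x^4 + 8*x^3 - 43*x^2 - 530*x - 1200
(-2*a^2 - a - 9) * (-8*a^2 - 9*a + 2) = 16*a^4 + 26*a^3 + 77*a^2 + 79*a - 18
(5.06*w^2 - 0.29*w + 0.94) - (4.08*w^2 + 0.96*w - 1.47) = 0.98*w^2 - 1.25*w + 2.41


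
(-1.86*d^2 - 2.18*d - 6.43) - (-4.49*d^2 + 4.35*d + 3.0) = 2.63*d^2 - 6.53*d - 9.43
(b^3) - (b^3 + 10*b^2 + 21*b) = -10*b^2 - 21*b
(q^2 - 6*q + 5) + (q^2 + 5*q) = 2*q^2 - q + 5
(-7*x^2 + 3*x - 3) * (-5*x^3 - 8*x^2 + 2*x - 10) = 35*x^5 + 41*x^4 - 23*x^3 + 100*x^2 - 36*x + 30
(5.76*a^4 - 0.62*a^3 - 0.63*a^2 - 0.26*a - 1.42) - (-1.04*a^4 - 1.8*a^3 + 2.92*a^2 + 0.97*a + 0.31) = 6.8*a^4 + 1.18*a^3 - 3.55*a^2 - 1.23*a - 1.73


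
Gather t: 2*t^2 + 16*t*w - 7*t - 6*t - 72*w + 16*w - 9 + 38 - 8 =2*t^2 + t*(16*w - 13) - 56*w + 21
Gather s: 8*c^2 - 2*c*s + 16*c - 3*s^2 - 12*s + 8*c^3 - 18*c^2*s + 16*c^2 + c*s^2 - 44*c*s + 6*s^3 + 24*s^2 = 8*c^3 + 24*c^2 + 16*c + 6*s^3 + s^2*(c + 21) + s*(-18*c^2 - 46*c - 12)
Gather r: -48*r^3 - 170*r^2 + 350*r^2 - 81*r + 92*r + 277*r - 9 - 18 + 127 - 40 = -48*r^3 + 180*r^2 + 288*r + 60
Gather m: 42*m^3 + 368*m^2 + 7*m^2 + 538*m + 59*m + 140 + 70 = 42*m^3 + 375*m^2 + 597*m + 210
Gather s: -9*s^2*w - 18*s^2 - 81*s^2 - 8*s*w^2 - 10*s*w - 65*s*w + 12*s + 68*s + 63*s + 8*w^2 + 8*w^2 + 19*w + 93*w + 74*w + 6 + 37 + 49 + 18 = s^2*(-9*w - 99) + s*(-8*w^2 - 75*w + 143) + 16*w^2 + 186*w + 110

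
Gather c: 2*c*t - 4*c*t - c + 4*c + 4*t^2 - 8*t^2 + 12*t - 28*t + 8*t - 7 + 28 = c*(3 - 2*t) - 4*t^2 - 8*t + 21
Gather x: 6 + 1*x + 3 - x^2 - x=9 - x^2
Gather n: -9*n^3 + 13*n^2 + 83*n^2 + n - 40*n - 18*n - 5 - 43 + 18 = -9*n^3 + 96*n^2 - 57*n - 30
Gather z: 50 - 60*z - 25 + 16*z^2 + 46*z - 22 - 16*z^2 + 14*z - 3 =0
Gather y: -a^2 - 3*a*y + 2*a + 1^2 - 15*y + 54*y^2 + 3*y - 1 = -a^2 + 2*a + 54*y^2 + y*(-3*a - 12)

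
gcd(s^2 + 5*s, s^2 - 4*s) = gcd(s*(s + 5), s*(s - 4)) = s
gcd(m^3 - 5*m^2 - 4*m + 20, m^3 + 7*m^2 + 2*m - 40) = m - 2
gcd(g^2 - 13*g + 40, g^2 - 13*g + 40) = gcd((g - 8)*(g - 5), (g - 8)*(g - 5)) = g^2 - 13*g + 40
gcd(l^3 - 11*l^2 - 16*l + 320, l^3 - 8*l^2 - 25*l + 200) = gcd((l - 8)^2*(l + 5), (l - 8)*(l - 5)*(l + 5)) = l^2 - 3*l - 40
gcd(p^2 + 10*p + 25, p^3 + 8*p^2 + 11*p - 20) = p + 5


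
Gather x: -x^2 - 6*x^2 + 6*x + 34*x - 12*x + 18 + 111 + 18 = -7*x^2 + 28*x + 147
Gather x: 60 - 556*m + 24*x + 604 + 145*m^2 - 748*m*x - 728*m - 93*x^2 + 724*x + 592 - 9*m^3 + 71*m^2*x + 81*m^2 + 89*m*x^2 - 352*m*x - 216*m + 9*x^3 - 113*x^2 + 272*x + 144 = -9*m^3 + 226*m^2 - 1500*m + 9*x^3 + x^2*(89*m - 206) + x*(71*m^2 - 1100*m + 1020) + 1400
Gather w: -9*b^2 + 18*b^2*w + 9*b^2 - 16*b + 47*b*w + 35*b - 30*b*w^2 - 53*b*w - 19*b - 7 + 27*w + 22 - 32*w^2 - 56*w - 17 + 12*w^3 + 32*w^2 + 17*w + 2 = -30*b*w^2 + 12*w^3 + w*(18*b^2 - 6*b - 12)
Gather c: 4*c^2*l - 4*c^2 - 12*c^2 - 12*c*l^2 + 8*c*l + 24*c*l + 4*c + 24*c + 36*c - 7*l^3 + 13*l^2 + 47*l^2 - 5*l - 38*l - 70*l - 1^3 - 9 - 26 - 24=c^2*(4*l - 16) + c*(-12*l^2 + 32*l + 64) - 7*l^3 + 60*l^2 - 113*l - 60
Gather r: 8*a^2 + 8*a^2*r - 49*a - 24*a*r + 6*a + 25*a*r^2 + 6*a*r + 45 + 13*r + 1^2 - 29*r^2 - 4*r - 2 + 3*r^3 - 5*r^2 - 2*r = 8*a^2 - 43*a + 3*r^3 + r^2*(25*a - 34) + r*(8*a^2 - 18*a + 7) + 44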